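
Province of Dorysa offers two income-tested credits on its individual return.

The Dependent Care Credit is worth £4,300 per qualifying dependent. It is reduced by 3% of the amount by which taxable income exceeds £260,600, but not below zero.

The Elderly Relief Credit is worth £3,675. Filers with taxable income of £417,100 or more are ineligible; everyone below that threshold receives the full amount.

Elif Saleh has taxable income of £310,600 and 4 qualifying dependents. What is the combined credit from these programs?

£19,375

Dependent Care Credit: base = 4 × £4,300 = £17,200. 3% of the £50,000 excess over £260,600 is £1,500; credit = £17,200 − £1,500 = £15,700.
Elderly Relief Credit: £310,600 is below the £417,100 cutoff, so the full £3,675 applies.
Total: £15,700 + £3,675 = £19,375.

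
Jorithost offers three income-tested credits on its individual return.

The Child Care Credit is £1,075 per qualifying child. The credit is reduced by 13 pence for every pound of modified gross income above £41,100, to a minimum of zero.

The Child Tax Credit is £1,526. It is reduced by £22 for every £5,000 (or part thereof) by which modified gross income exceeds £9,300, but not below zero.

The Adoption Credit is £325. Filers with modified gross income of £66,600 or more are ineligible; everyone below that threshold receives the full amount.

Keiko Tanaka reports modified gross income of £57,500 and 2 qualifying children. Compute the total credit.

Child Care Credit: base = 2 × £1,075 = £2,150. 13% of the £16,400 excess over £41,100 is £2,132; credit = £2,150 − £2,132 = £18.
Child Tax Credit: income exceeds £9,300 by £48,200, which is 10 full-or-partial £5,000 increments; reduction = 10 × £22 = £220, leaving £1,306.
Adoption Credit: £57,500 is below the £66,600 cutoff, so the full £325 applies.
Total: £18 + £1,306 + £325 = £1,649.

£1,649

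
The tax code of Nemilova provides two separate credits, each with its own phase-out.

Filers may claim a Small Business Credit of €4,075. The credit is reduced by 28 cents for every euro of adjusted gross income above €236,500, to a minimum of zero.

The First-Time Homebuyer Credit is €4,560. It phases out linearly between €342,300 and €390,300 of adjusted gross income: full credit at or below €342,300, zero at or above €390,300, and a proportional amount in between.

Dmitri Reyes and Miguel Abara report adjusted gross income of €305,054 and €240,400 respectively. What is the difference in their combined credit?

Dmitri (€305,054): Small Business Credit: 28% of the €68,554 excess over €236,500 is €19,195.12 ≥ base, so the credit is €0. First-Time Homebuyer Credit: €305,054 is at or below the €342,300 threshold, so the full €4,560 applies. total €0 + €4,560 = €4,560
Miguel (€240,400): Small Business Credit: 28% of the €3,900 excess over €236,500 is €1,092; credit = €4,075 − €1,092 = €2,983. First-Time Homebuyer Credit: €240,400 is at or below the €342,300 threshold, so the full €4,560 applies. total €2,983 + €4,560 = €7,543
Difference: |€4,560 − €7,543| = €2,983.

€2,983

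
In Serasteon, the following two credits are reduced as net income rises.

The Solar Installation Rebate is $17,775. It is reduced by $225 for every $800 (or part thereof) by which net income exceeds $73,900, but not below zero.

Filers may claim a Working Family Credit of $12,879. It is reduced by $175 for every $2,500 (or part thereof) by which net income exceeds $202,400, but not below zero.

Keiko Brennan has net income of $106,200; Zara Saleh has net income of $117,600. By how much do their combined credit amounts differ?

Keiko ($106,200): Solar Installation Rebate: income exceeds $73,900 by $32,300, which is 41 full-or-partial $800 increments; reduction = 41 × $225 = $9,225, leaving $8,550. Working Family Credit: $106,200 is at or below the $202,400 threshold, so the full $12,879 applies. total $8,550 + $12,879 = $21,429
Zara ($117,600): Solar Installation Rebate: income exceeds $73,900 by $43,700, which is 55 full-or-partial $800 increments; reduction = 55 × $225 = $12,375, leaving $5,400. Working Family Credit: $117,600 is at or below the $202,400 threshold, so the full $12,879 applies. total $5,400 + $12,879 = $18,279
Difference: |$21,429 − $18,279| = $3,150.

$3,150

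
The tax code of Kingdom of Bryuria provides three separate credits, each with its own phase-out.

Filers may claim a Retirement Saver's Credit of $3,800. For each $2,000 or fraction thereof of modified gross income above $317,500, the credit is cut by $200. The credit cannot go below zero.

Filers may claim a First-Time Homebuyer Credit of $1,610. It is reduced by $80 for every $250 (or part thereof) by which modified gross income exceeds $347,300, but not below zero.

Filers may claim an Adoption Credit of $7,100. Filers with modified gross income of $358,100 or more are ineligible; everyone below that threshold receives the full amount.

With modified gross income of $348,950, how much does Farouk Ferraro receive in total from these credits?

$8,750

Retirement Saver's Credit: income exceeds $317,500 by $31,450, which is 16 full-or-partial $2,000 increments; reduction = 16 × $200 = $3,200, leaving $600.
First-Time Homebuyer Credit: income exceeds $347,300 by $1,650, which is 7 full-or-partial $250 increments; reduction = 7 × $80 = $560, leaving $1,050.
Adoption Credit: $348,950 is below the $358,100 cutoff, so the full $7,100 applies.
Total: $600 + $1,050 + $7,100 = $8,750.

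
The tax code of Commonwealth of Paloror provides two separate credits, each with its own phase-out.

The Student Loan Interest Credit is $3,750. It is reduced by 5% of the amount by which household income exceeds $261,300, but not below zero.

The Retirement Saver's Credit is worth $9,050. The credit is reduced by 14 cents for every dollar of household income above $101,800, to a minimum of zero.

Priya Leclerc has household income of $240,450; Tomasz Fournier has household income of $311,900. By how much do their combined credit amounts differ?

Priya ($240,450): Student Loan Interest Credit: $240,450 is at or below the $261,300 threshold, so the full $3,750 applies. Retirement Saver's Credit: 14% of the $138,650 excess over $101,800 is $19,411 ≥ base, so the credit is $0. total $3,750 + $0 = $3,750
Tomasz ($311,900): Student Loan Interest Credit: 5% of the $50,600 excess over $261,300 is $2,530; credit = $3,750 − $2,530 = $1,220. Retirement Saver's Credit: 14% of the $210,100 excess over $101,800 is $29,414 ≥ base, so the credit is $0. total $1,220 + $0 = $1,220
Difference: |$3,750 − $1,220| = $2,530.

$2,530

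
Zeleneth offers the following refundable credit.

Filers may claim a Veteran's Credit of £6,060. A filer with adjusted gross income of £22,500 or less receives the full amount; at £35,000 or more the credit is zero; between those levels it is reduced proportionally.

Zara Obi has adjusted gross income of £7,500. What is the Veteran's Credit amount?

£6,060

Veteran's Credit: £7,500 is at or below the £22,500 threshold, so the full £6,060 applies.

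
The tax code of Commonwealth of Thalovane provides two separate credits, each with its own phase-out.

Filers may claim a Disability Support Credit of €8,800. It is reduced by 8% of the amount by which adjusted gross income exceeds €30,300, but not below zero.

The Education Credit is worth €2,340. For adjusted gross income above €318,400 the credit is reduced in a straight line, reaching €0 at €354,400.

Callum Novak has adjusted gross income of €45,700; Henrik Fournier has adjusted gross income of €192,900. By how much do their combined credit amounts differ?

Callum (€45,700): Disability Support Credit: 8% of the €15,400 excess over €30,300 is €1,232; credit = €8,800 − €1,232 = €7,568. Education Credit: €45,700 is at or below the €318,400 threshold, so the full €2,340 applies. total €7,568 + €2,340 = €9,908
Henrik (€192,900): Disability Support Credit: 8% of the €162,600 excess over €30,300 is €13,008 ≥ base, so the credit is €0. Education Credit: €192,900 is at or below the €318,400 threshold, so the full €2,340 applies. total €0 + €2,340 = €2,340
Difference: |€9,908 − €2,340| = €7,568.

€7,568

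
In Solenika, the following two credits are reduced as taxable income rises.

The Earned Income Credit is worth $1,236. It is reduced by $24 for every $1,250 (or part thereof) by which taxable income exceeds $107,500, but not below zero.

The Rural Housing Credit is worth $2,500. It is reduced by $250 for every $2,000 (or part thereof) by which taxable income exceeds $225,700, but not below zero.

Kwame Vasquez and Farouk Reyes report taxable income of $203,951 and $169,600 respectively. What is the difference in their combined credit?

Kwame ($203,951): Earned Income Credit: income exceeds $107,500 by $96,451 → 78 increments × $24 = $1,872 ≥ base, so the credit is $0. Rural Housing Credit: $203,951 is at or below the $225,700 threshold, so the full $2,500 applies. total $0 + $2,500 = $2,500
Farouk ($169,600): Earned Income Credit: income exceeds $107,500 by $62,100, which is 50 full-or-partial $1,250 increments; reduction = 50 × $24 = $1,200, leaving $36. Rural Housing Credit: $169,600 is at or below the $225,700 threshold, so the full $2,500 applies. total $36 + $2,500 = $2,536
Difference: |$2,500 − $2,536| = $36.

$36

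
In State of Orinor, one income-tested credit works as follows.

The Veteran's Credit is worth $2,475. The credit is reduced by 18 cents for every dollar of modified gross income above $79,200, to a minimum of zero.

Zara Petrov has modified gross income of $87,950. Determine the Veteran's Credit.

$900

Veteran's Credit: 18% of the $8,750 excess over $79,200 is $1,575; credit = $2,475 − $1,575 = $900.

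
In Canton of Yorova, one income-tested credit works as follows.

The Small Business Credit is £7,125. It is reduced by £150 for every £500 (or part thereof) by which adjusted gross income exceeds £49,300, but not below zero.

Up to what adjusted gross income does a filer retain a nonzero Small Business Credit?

£72,800

After 47 increments the reduction is 47 × £150 = £7,050, leaving £75; one more increment wipes it out. Increment 47 ends at excess 47 × £500 = £23,500, so the highest qualifying income is £49,300 + £23,500 = £72,800.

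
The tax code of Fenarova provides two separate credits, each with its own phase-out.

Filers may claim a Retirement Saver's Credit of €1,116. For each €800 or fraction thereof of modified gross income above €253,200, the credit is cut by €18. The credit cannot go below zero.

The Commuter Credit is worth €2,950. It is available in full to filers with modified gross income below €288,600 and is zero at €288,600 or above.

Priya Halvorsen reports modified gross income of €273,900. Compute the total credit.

Retirement Saver's Credit: income exceeds €253,200 by €20,700, which is 26 full-or-partial €800 increments; reduction = 26 × €18 = €468, leaving €648.
Commuter Credit: €273,900 is below the €288,600 cutoff, so the full €2,950 applies.
Total: €648 + €2,950 = €3,598.

€3,598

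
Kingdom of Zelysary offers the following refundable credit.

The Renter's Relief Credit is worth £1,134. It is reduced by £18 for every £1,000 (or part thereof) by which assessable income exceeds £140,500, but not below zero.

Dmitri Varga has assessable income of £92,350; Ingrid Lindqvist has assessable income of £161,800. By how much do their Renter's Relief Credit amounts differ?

£396

Dmitri (£92,350): Renter's Relief Credit: £92,350 is at or below the £140,500 threshold, so the full £1,134 applies.
Ingrid (£161,800): Renter's Relief Credit: income exceeds £140,500 by £21,300, which is 22 full-or-partial £1,000 increments; reduction = 22 × £18 = £396, leaving £738.
Difference: |£1,134 − £738| = £396.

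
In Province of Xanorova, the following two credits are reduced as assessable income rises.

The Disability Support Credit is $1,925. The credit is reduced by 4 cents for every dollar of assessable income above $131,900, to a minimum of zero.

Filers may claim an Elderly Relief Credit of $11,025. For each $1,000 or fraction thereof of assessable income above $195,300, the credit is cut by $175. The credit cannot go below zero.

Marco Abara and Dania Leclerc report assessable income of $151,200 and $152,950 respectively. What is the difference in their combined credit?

$70

Marco ($151,200): Disability Support Credit: 4% of the $19,300 excess over $131,900 is $772; credit = $1,925 − $772 = $1,153. Elderly Relief Credit: $151,200 is at or below the $195,300 threshold, so the full $11,025 applies. total $1,153 + $11,025 = $12,178
Dania ($152,950): Disability Support Credit: 4% of the $21,050 excess over $131,900 is $842; credit = $1,925 − $842 = $1,083. Elderly Relief Credit: $152,950 is at or below the $195,300 threshold, so the full $11,025 applies. total $1,083 + $11,025 = $12,108
Difference: |$12,178 − $12,108| = $70.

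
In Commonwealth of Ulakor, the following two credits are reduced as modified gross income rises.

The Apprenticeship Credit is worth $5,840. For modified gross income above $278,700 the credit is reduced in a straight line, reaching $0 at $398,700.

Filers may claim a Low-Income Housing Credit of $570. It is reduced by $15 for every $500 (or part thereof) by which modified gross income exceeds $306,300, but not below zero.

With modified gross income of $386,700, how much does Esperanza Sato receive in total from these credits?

$584

Apprenticeship Credit: $386,700 is $108,000 into a $120,000 phase-out range, leaving 12,000/120,000 of the credit: $5,840 × 12,000/120,000 = $584.
Low-Income Housing Credit: income exceeds $306,300 by $80,400 → 161 increments × $15 = $2,415 ≥ base, so the credit is $0.
Total: $584 + $0 = $584.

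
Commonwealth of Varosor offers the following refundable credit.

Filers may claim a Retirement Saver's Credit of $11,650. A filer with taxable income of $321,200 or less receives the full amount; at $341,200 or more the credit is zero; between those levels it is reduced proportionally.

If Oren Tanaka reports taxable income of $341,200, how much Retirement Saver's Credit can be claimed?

$0

Retirement Saver's Credit: $341,200 is at or above $341,200, so the credit is $0.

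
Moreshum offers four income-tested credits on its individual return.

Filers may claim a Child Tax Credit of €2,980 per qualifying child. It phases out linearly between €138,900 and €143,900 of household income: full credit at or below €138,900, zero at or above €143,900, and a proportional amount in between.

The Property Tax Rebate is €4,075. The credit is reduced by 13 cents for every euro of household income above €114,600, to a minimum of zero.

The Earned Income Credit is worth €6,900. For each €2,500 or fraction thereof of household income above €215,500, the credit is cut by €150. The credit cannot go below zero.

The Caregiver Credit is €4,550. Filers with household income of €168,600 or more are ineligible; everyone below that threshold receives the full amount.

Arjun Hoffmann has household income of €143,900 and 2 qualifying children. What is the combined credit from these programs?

Child Tax Credit: base = 2 × €2,980 = €5,960. €143,900 is at or above €143,900, so the credit is €0.
Property Tax Rebate: 13% of the €29,300 excess over €114,600 is €3,809; credit = €4,075 − €3,809 = €266.
Earned Income Credit: €143,900 is at or below the €215,500 threshold, so the full €6,900 applies.
Caregiver Credit: €143,900 is below the €168,600 cutoff, so the full €4,550 applies.
Total: €0 + €266 + €6,900 + €4,550 = €11,716.

€11,716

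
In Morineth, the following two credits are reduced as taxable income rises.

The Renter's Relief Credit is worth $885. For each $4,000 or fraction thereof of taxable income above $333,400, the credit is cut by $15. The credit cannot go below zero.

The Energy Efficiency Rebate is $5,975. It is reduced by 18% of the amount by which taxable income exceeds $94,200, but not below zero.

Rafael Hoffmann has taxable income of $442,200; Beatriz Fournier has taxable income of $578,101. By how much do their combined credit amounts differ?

Rafael ($442,200): Renter's Relief Credit: income exceeds $333,400 by $108,800, which is 28 full-or-partial $4,000 increments; reduction = 28 × $15 = $420, leaving $465. Energy Efficiency Rebate: 18% of the $348,000 excess over $94,200 is $62,640 ≥ base, so the credit is $0. total $465 + $0 = $465
Beatriz ($578,101): Renter's Relief Credit: income exceeds $333,400 by $244,701 → 62 increments × $15 = $930 ≥ base, so the credit is $0. Energy Efficiency Rebate: 18% of the $483,901 excess over $94,200 is $87,102.18 ≥ base, so the credit is $0. total $0 + $0 = $0
Difference: |$465 − $0| = $465.

$465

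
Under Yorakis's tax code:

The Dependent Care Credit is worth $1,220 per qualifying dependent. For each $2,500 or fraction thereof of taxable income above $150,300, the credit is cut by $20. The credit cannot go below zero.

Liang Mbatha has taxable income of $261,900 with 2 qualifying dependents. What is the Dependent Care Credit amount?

Dependent Care Credit: base = 2 × $1,220 = $2,440. income exceeds $150,300 by $111,600, which is 45 full-or-partial $2,500 increments; reduction = 45 × $20 = $900, leaving $1,540.

$1,540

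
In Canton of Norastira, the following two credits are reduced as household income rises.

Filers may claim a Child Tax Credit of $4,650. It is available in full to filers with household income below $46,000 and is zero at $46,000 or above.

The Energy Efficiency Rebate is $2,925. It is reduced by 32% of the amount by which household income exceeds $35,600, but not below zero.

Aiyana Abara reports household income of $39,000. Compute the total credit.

Child Tax Credit: $39,000 is below the $46,000 cutoff, so the full $4,650 applies.
Energy Efficiency Rebate: 32% of the $3,400 excess over $35,600 is $1,088; credit = $2,925 − $1,088 = $1,837.
Total: $4,650 + $1,837 = $6,487.

$6,487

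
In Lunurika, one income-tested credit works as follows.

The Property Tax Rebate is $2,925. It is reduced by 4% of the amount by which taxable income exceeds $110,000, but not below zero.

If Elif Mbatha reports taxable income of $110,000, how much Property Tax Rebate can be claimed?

$2,925

Property Tax Rebate: $110,000 is at or below the $110,000 threshold, so the full $2,925 applies.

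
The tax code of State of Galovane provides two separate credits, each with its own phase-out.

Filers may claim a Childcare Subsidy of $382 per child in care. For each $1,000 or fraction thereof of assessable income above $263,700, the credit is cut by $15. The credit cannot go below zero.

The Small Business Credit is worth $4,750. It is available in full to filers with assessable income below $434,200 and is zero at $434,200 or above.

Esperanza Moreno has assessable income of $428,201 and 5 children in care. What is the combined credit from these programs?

$4,750

Childcare Subsidy: base = 5 × $382 = $1,910. income exceeds $263,700 by $164,501 → 165 increments × $15 = $2,475 ≥ base, so the credit is $0.
Small Business Credit: $428,201 is below the $434,200 cutoff, so the full $4,750 applies.
Total: $0 + $4,750 = $4,750.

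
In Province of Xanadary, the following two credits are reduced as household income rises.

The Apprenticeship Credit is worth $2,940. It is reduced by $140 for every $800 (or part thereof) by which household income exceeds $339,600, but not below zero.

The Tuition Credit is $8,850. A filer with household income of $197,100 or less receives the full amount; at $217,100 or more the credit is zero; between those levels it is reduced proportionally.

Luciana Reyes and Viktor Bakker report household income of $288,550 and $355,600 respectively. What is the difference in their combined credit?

$2,800

Luciana ($288,550): Apprenticeship Credit: $288,550 is at or below the $339,600 threshold, so the full $2,940 applies. Tuition Credit: $288,550 is at or above $217,100, so the credit is $0. total $2,940 + $0 = $2,940
Viktor ($355,600): Apprenticeship Credit: income exceeds $339,600 by $16,000, which is 20 full-or-partial $800 increments; reduction = 20 × $140 = $2,800, leaving $140. Tuition Credit: $355,600 is at or above $217,100, so the credit is $0. total $140 + $0 = $140
Difference: |$2,940 − $140| = $2,800.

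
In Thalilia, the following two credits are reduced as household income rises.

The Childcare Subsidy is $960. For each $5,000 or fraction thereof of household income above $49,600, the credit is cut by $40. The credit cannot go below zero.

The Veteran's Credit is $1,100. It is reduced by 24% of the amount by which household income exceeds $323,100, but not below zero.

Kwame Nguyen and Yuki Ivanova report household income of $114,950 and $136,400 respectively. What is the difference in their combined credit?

$160

Kwame ($114,950): Childcare Subsidy: income exceeds $49,600 by $65,350, which is 14 full-or-partial $5,000 increments; reduction = 14 × $40 = $560, leaving $400. Veteran's Credit: $114,950 is at or below the $323,100 threshold, so the full $1,100 applies. total $400 + $1,100 = $1,500
Yuki ($136,400): Childcare Subsidy: income exceeds $49,600 by $86,800, which is 18 full-or-partial $5,000 increments; reduction = 18 × $40 = $720, leaving $240. Veteran's Credit: $136,400 is at or below the $323,100 threshold, so the full $1,100 applies. total $240 + $1,100 = $1,340
Difference: |$1,500 − $1,340| = $160.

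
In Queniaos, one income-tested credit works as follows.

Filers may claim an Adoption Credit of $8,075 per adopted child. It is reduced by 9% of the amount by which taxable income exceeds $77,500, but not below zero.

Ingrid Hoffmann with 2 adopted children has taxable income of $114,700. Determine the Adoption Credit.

$12,802

Adoption Credit: base = 2 × $8,075 = $16,150. 9% of the $37,200 excess over $77,500 is $3,348; credit = $16,150 − $3,348 = $12,802.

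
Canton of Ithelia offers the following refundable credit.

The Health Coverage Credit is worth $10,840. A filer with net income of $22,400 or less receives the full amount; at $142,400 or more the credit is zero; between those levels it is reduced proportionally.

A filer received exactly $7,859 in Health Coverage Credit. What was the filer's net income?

$7,859 is 7,859/10,840 of the full $10,840, so 2,981/10,840 of the $120,000 range has been used: income = $22,400 + $120,000 × 2,981/10,840 = $55,400.

$55,400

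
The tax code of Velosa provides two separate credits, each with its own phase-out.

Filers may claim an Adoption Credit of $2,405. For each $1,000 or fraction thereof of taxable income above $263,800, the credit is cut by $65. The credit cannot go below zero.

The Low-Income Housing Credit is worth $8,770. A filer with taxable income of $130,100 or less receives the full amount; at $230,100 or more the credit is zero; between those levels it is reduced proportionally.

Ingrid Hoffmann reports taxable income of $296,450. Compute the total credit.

$260

Adoption Credit: income exceeds $263,800 by $32,650, which is 33 full-or-partial $1,000 increments; reduction = 33 × $65 = $2,145, leaving $260.
Low-Income Housing Credit: $296,450 is at or above $230,100, so the credit is $0.
Total: $260 + $0 = $260.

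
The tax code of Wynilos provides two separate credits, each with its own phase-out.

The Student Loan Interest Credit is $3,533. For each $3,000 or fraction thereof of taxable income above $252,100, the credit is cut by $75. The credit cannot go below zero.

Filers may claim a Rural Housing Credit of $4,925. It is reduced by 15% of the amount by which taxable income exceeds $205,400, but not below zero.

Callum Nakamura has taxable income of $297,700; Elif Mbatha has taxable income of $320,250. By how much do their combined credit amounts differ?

$525

Callum ($297,700): Student Loan Interest Credit: income exceeds $252,100 by $45,600, which is 16 full-or-partial $3,000 increments; reduction = 16 × $75 = $1,200, leaving $2,333. Rural Housing Credit: 15% of the $92,300 excess over $205,400 is $13,845 ≥ base, so the credit is $0. total $2,333 + $0 = $2,333
Elif ($320,250): Student Loan Interest Credit: income exceeds $252,100 by $68,150, which is 23 full-or-partial $3,000 increments; reduction = 23 × $75 = $1,725, leaving $1,808. Rural Housing Credit: 15% of the $114,850 excess over $205,400 is $17,227.50 ≥ base, so the credit is $0. total $1,808 + $0 = $1,808
Difference: |$2,333 − $1,808| = $525.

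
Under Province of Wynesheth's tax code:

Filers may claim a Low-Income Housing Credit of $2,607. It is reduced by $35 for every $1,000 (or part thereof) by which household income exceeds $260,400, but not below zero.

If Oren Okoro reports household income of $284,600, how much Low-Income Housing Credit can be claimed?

$1,732

Low-Income Housing Credit: income exceeds $260,400 by $24,200, which is 25 full-or-partial $1,000 increments; reduction = 25 × $35 = $875, leaving $1,732.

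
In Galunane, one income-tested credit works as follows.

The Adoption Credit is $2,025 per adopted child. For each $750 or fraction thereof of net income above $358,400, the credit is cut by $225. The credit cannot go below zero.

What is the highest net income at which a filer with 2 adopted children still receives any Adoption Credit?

Full credit = 2 × $2,025 = $4,050.
After 17 increments the reduction is 17 × $225 = $3,825, leaving $225; one more increment wipes it out. Increment 17 ends at excess 17 × $750 = $12,750, so the highest qualifying income is $358,400 + $12,750 = $371,150.

$371,150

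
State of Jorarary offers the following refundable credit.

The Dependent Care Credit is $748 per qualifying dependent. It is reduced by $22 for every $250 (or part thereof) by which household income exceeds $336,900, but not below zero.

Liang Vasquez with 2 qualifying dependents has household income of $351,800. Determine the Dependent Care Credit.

Dependent Care Credit: base = 2 × $748 = $1,496. income exceeds $336,900 by $14,900, which is 60 full-or-partial $250 increments; reduction = 60 × $22 = $1,320, leaving $176.

$176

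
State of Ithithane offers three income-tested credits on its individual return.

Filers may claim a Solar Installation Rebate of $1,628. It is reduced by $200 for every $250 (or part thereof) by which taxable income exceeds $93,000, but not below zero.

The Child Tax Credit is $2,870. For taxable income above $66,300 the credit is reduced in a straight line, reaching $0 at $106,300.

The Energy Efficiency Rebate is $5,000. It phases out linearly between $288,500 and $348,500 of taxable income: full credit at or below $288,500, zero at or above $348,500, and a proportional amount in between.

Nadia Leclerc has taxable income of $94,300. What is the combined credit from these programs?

$6,289

Solar Installation Rebate: income exceeds $93,000 by $1,300, which is 6 full-or-partial $250 increments; reduction = 6 × $200 = $1,200, leaving $428.
Child Tax Credit: $94,300 is $28,000 into a $40,000 phase-out range, leaving 12,000/40,000 of the credit: $2,870 × 12,000/40,000 = $861.
Energy Efficiency Rebate: $94,300 is at or below the $288,500 threshold, so the full $5,000 applies.
Total: $428 + $861 + $5,000 = $6,289.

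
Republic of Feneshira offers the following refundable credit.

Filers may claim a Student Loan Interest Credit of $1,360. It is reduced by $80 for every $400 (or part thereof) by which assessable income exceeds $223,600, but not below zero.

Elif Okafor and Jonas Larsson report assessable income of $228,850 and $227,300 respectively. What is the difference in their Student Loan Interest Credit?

$320

Elif ($228,850): Student Loan Interest Credit: income exceeds $223,600 by $5,250, which is 14 full-or-partial $400 increments; reduction = 14 × $80 = $1,120, leaving $240.
Jonas ($227,300): Student Loan Interest Credit: income exceeds $223,600 by $3,700, which is 10 full-or-partial $400 increments; reduction = 10 × $80 = $800, leaving $560.
Difference: |$240 − $560| = $320.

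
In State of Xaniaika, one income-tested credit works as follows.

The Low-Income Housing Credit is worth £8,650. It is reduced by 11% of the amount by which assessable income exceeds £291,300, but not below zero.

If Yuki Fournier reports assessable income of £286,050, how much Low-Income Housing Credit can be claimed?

£8,650

Low-Income Housing Credit: £286,050 is at or below the £291,300 threshold, so the full £8,650 applies.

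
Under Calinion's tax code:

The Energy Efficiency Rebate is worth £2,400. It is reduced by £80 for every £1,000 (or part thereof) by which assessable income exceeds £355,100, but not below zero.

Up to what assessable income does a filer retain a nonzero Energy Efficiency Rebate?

£384,100

After 29 increments the reduction is 29 × £80 = £2,320, leaving £80; one more increment wipes it out. Increment 29 ends at excess 29 × £1,000 = £29,000, so the highest qualifying income is £355,100 + £29,000 = £384,100.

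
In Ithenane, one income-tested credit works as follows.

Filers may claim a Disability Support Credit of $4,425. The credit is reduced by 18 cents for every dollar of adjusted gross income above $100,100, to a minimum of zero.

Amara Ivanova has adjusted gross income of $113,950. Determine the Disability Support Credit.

Disability Support Credit: 18% of the $13,850 excess over $100,100 is $2,493; credit = $4,425 − $2,493 = $1,932.

$1,932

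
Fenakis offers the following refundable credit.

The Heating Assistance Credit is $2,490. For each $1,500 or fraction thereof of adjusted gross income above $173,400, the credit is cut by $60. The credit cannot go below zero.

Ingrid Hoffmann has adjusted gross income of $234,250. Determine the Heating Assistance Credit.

Heating Assistance Credit: income exceeds $173,400 by $60,850, which is 41 full-or-partial $1,500 increments; reduction = 41 × $60 = $2,460, leaving $30.

$30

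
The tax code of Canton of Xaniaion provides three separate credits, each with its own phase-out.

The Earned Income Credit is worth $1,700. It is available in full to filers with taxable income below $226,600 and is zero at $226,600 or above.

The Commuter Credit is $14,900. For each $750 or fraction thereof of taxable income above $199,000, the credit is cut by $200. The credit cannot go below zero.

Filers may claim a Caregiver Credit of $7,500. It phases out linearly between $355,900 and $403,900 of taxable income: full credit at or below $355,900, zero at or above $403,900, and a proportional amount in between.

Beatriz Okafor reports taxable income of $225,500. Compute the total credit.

$16,900

Earned Income Credit: $225,500 is below the $226,600 cutoff, so the full $1,700 applies.
Commuter Credit: income exceeds $199,000 by $26,500, which is 36 full-or-partial $750 increments; reduction = 36 × $200 = $7,200, leaving $7,700.
Caregiver Credit: $225,500 is at or below the $355,900 threshold, so the full $7,500 applies.
Total: $1,700 + $7,700 + $7,500 = $16,900.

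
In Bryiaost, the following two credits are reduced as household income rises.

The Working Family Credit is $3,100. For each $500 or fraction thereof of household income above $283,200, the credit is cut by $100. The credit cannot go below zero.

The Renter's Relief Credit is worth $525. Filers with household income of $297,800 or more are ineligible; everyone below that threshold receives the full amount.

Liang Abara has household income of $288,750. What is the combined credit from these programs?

$2,425

Working Family Credit: income exceeds $283,200 by $5,550, which is 12 full-or-partial $500 increments; reduction = 12 × $100 = $1,200, leaving $1,900.
Renter's Relief Credit: $288,750 is below the $297,800 cutoff, so the full $525 applies.
Total: $1,900 + $525 = $2,425.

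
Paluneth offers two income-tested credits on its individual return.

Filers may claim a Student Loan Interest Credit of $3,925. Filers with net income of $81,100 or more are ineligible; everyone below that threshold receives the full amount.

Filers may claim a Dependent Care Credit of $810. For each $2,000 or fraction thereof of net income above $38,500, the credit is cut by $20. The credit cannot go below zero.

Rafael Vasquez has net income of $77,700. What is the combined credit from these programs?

$4,335

Student Loan Interest Credit: $77,700 is below the $81,100 cutoff, so the full $3,925 applies.
Dependent Care Credit: income exceeds $38,500 by $39,200, which is 20 full-or-partial $2,000 increments; reduction = 20 × $20 = $400, leaving $410.
Total: $3,925 + $410 = $4,335.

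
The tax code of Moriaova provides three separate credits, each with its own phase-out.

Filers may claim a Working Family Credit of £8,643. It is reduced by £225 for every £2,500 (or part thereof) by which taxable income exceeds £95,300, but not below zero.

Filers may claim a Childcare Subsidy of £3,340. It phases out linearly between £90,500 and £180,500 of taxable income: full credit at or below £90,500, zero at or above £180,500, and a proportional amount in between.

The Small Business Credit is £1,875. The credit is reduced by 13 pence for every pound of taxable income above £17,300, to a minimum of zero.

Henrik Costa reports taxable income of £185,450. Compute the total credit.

£318

Working Family Credit: income exceeds £95,300 by £90,150, which is 37 full-or-partial £2,500 increments; reduction = 37 × £225 = £8,325, leaving £318.
Childcare Subsidy: £185,450 is at or above £180,500, so the credit is £0.
Small Business Credit: 13% of the £168,150 excess over £17,300 is £21,859.50 ≥ base, so the credit is £0.
Total: £318 + £0 + £0 = £318.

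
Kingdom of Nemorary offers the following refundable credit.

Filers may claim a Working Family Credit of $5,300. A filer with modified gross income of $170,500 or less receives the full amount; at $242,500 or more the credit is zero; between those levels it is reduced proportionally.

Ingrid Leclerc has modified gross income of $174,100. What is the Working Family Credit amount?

$5,035

Working Family Credit: $174,100 is $3,600 into a $72,000 phase-out range, leaving 68,400/72,000 of the credit: $5,300 × 68,400/72,000 = $5,035.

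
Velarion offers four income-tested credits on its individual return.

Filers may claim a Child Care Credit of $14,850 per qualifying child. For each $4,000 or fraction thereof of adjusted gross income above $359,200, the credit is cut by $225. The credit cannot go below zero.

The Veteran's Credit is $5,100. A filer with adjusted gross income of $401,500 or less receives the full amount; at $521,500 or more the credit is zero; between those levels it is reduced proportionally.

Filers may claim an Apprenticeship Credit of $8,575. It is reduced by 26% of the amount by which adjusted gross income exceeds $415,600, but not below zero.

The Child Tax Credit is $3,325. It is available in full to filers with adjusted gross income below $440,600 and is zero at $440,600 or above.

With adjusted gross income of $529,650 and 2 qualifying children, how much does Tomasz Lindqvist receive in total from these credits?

$20,025

Child Care Credit: base = 2 × $14,850 = $29,700. income exceeds $359,200 by $170,450, which is 43 full-or-partial $4,000 increments; reduction = 43 × $225 = $9,675, leaving $20,025.
Veteran's Credit: $529,650 is at or above $521,500, so the credit is $0.
Apprenticeship Credit: 26% of the $114,050 excess over $415,600 is $29,653 ≥ base, so the credit is $0.
Child Tax Credit: $529,650 meets or exceeds the $440,600 cutoff, so the credit is $0.
Total: $20,025 + $0 + $0 + $0 = $20,025.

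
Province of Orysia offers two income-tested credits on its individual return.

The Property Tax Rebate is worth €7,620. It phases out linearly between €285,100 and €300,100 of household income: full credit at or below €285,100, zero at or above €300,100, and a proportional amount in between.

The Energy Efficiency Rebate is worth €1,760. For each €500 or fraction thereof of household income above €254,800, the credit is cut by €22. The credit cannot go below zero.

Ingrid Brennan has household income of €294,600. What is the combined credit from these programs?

Property Tax Rebate: €294,600 is €9,500 into a €15,000 phase-out range, leaving 5,500/15,000 of the credit: €7,620 × 5,500/15,000 = €2,794.
Energy Efficiency Rebate: income exceeds €254,800 by €39,800 → 80 increments × €22 = €1,760 ≥ base, so the credit is €0.
Total: €2,794 + €0 = €2,794.

€2,794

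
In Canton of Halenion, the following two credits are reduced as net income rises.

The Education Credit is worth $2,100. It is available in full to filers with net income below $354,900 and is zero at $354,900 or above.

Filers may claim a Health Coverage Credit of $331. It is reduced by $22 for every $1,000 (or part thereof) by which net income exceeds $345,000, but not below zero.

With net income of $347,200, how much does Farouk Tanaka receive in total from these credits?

Education Credit: $347,200 is below the $354,900 cutoff, so the full $2,100 applies.
Health Coverage Credit: income exceeds $345,000 by $2,200, which is 3 full-or-partial $1,000 increments; reduction = 3 × $22 = $66, leaving $265.
Total: $2,100 + $265 = $2,365.

$2,365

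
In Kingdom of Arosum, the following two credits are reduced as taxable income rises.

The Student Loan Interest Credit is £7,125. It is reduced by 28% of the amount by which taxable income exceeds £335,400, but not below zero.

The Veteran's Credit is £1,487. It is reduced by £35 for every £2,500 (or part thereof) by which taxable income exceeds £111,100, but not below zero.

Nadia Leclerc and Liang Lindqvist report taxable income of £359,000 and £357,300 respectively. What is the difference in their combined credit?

£476

Nadia (£359,000): Student Loan Interest Credit: 28% of the £23,600 excess over £335,400 is £6,608; credit = £7,125 − £6,608 = £517. Veteran's Credit: income exceeds £111,100 by £247,900 → 100 increments × £35 = £3,500 ≥ base, so the credit is £0. total £517 + £0 = £517
Liang (£357,300): Student Loan Interest Credit: 28% of the £21,900 excess over £335,400 is £6,132; credit = £7,125 − £6,132 = £993. Veteran's Credit: income exceeds £111,100 by £246,200 → 99 increments × £35 = £3,465 ≥ base, so the credit is £0. total £993 + £0 = £993
Difference: |£517 − £993| = £476.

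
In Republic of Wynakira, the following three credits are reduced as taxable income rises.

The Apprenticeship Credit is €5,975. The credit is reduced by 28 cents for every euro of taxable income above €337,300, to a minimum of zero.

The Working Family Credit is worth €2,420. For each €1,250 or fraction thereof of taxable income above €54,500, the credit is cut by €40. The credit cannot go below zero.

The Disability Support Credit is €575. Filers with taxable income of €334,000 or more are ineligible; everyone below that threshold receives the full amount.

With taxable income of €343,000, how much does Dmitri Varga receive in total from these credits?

Apprenticeship Credit: 28% of the €5,700 excess over €337,300 is €1,596; credit = €5,975 − €1,596 = €4,379.
Working Family Credit: income exceeds €54,500 by €288,500 → 231 increments × €40 = €9,240 ≥ base, so the credit is €0.
Disability Support Credit: €343,000 meets or exceeds the €334,000 cutoff, so the credit is €0.
Total: €4,379 + €0 + €0 = €4,379.

€4,379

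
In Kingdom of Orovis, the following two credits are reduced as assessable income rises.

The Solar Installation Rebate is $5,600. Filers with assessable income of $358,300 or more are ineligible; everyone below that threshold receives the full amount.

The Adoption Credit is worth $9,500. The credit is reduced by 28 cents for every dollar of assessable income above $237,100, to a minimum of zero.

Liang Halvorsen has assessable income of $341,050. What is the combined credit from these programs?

$5,600

Solar Installation Rebate: $341,050 is below the $358,300 cutoff, so the full $5,600 applies.
Adoption Credit: 28% of the $103,950 excess over $237,100 is $29,106 ≥ base, so the credit is $0.
Total: $5,600 + $0 = $5,600.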